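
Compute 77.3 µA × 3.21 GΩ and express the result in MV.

77.3e-6 × 3.21e9 = 248.133e3 V

0.248133 MV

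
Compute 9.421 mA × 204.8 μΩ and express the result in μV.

9.421e-3 × 204.8e-6 = 1929.4208e-9 V

1.9294208 μV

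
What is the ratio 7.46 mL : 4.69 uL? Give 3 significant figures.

(7.46 × 10^-3) / (4.69 × 10^-6) = 1.591 × 10^3

1590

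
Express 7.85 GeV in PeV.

0.00000785 PeV

giga = 10⁹, peta = 10¹⁵; factor is 10⁻⁶.
7.85 × 10⁻⁶ = 0.00000785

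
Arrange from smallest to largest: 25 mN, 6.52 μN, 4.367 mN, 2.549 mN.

25 mN = 0.025 N
6.52 μN = 0.00000652 N
4.367 mN = 0.004367 N
2.549 mN = 0.002549 N

6.52 μN < 2.549 mN < 4.367 mN < 25 mN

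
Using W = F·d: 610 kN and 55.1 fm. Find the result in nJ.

33.611 nJ

610 × 10^3 × 55.1 × 10^-15 = 33611 × 10^-12 J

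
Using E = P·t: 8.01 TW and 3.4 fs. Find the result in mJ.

8.01 × 10¹² × 3.4 × 10⁻¹⁵ = 27.234 × 10⁻³ J

27.234 mJ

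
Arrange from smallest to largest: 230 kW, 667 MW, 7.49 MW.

230 kW = 230000 W
667 MW = 667000000 W
7.49 MW = 7490000 W

230 kW < 7.49 MW < 667 MW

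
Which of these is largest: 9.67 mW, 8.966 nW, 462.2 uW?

9.67 mW

9.67 mW = 0.00967 W
8.966 nW = 0.000000008966 W
462.2 uW = 0.0004622 W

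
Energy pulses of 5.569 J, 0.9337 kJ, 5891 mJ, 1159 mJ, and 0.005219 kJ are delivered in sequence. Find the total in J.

951.538 J

In J:
  5.569 J → 5.569
  0.9337 kJ = 0.9337 × 10^3 J = 933.7
  5891 mJ = 5891 × 10^-3 J = 5.891
  1159 mJ = 1159 × 10^-3 J = 1.159
  0.005219 kJ = 0.005219 × 10^3 J = 5.219
Sum: 5.569 + 933.7 + 5.891 + 1.159 + 5.219 = 951.538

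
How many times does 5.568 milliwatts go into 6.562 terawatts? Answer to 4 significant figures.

(6.562 × 10¹²) / (5.568 × 10⁻³) = 1.1785 × 10¹⁵

1179000000000000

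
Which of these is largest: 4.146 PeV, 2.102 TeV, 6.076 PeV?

4.146 PeV = 4146000000000000 eV
2.102 TeV = 2102000000000 eV
6.076 PeV = 6076000000000000 eV

6.076 PeV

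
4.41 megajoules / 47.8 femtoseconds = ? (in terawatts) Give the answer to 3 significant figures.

(4.41 × 10⁶) / (47.8 × 10⁻¹⁵) = 0.092259 × 10²¹ W

92300000 terawatts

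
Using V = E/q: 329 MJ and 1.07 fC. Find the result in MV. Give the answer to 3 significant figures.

(329 × 10^6) / (1.07 × 10^-15) = 307.48 × 10^21 V

307000000000000000 MV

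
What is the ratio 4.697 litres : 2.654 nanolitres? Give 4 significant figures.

(4.697) / (2.654 × 10⁻⁹) = 1.7698 × 10⁹

1770000000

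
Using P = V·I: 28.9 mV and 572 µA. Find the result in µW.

28.9 × 10⁻³ × 572 × 10⁻⁶ = 16530.8 × 10⁻⁹ W

16.5308 µW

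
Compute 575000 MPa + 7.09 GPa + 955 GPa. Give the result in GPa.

1537.09 GPa

In GPa:
  575000 MPa = 575000 × 10⁻³ GPa = 575
  7.09 GPa → 7.09
  955 GPa → 955
Sum: 575 + 7.09 + 955 = 1537.09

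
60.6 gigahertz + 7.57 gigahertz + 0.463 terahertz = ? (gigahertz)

531.17 gigahertz

In gigahertz:
  60.6 gigahertz → 60.6
  7.57 gigahertz → 7.57
  0.463 terahertz = 0.463 × 10³ gigahertz = 463
Sum: 60.6 + 7.57 + 463 = 531.17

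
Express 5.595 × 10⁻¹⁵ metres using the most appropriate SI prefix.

5.595 femtometres

= 5.595 × 10⁻¹⁵ metres; 10⁻¹⁵ is femto.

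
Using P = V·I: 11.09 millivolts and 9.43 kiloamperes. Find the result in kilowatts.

11.09 × 10⁻³ × 9.43 × 10³ = 104.5787 W

0.1045787 kilowatts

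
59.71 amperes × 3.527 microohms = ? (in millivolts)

59.71 × 3.527 × 10^-6 = 210.59717 × 10^-6 V

0.21059717 millivolts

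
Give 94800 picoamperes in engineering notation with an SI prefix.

94.8 nanoamperes

= 94.8e-9 amperes; 1e-9 is nano.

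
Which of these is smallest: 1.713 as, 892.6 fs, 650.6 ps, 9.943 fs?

1.713 as

1.713 as = 0.000000000000000001713 s
892.6 fs = 0.0000000000008926 s
650.6 ps = 0.0000000006506 s
9.943 fs = 0.000000000000009943 s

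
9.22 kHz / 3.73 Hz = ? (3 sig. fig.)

(9.22e3) / (3.73) = 2.472e3

2470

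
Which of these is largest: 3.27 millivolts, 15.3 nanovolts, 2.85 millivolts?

3.27 millivolts = 0.00327 volts
15.3 nanovolts = 0.0000000153 volts
2.85 millivolts = 0.00285 volts

3.27 millivolts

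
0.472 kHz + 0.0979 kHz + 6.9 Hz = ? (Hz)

In Hz:
  0.472 kHz = 0.472 × 10^3 Hz = 472
  0.0979 kHz = 0.0979 × 10^3 Hz = 97.9
  6.9 Hz → 6.9
Sum: 472 + 97.9 + 6.9 = 576.8

576.8 Hz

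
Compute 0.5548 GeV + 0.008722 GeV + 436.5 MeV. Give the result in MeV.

In MeV:
  0.5548 GeV = 0.5548e3 MeV = 554.8
  0.008722 GeV = 0.008722e3 MeV = 8.722
  436.5 MeV → 436.5
Sum: 554.8 + 8.722 + 436.5 = 1000.022

1000.022 MeV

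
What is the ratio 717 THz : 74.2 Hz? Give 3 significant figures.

(717e12) / (74.2) = 9.663e12

9660000000000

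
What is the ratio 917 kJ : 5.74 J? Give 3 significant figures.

160000

(917 × 10³) / (5.74) = 159.8 × 10³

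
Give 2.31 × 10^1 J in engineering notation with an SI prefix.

= 23.1 J; mantissa already in [1, 1000).

23.1 J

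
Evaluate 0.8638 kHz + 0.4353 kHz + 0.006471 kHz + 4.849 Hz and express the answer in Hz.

1310.42 Hz

In Hz:
  0.8638 kHz = 0.8638 × 10^3 Hz = 863.8
  0.4353 kHz = 0.4353 × 10^3 Hz = 435.3
  0.006471 kHz = 0.006471 × 10^3 Hz = 6.471
  4.849 Hz → 4.849
Sum: 863.8 + 435.3 + 6.471 + 4.849 = 1310.42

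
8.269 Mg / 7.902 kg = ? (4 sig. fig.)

1046

(8.269 × 10⁶) / (7.902 × 10³) = 1.0464 × 10³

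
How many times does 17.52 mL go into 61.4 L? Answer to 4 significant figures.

3505

(61.4) / (17.52 × 10^-3) = 3.5046 × 10^3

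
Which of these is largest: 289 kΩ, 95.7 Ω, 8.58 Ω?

289 kΩ = 289000 Ω
95.7 Ω = 95.7 Ω
8.58 Ω = 8.58 Ω

289 kΩ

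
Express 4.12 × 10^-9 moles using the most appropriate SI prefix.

= 4.12 × 10^-9 moles; 10^-9 is nano.

4.12 nanomoles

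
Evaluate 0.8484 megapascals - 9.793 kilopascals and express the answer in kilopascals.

In kilopascals:
  0.8484 megapascals = 0.8484 × 10³ kilopascals = 848.4
  9.793 kilopascals → 9.793
Difference: 848.4 - 9.793 = 838.607

838.607 kilopascals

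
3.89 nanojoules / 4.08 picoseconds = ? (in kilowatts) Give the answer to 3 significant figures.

(3.89 × 10⁻⁹) / (4.08 × 10⁻¹²) = 0.95343 × 10³ W

0.953 kilowatts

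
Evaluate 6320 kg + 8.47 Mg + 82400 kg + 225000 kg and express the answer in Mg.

In Mg:
  6320 kg = 6320 × 10⁻³ Mg = 6.32
  8.47 Mg → 8.47
  82400 kg = 82400 × 10⁻³ Mg = 82.4
  225000 kg = 225000 × 10⁻³ Mg = 225
Sum: 6.32 + 8.47 + 82.4 + 225 = 322.19

322.19 Mg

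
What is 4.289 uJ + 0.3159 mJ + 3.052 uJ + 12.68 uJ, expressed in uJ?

In uJ:
  4.289 uJ → 4.289
  0.3159 mJ = 0.3159 × 10^3 uJ = 315.9
  3.052 uJ → 3.052
  12.68 uJ → 12.68
Sum: 4.289 + 315.9 + 3.052 + 12.68 = 335.921

335.921 uJ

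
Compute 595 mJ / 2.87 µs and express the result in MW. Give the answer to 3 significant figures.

(595 × 10^-3) / (2.87 × 10^-6) = 207.32 × 10^3 W

0.207 MW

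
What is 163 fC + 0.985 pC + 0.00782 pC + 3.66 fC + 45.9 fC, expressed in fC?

1205.38 fC

In fC:
  163 fC → 163
  0.985 pC = 0.985e3 fC = 985
  0.00782 pC = 0.00782e3 fC = 7.82
  3.66 fC → 3.66
  45.9 fC → 45.9
Sum: 163 + 985 + 7.82 + 3.66 + 45.9 = 1205.38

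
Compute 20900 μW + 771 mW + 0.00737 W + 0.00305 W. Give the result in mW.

802.32 mW

In mW:
  20900 μW = 20900 × 10^-3 mW = 20.9
  771 mW → 771
  0.00737 W = 0.00737 × 10^3 mW = 7.37
  0.00305 W = 0.00305 × 10^3 mW = 3.05
Sum: 20.9 + 771 + 7.37 + 3.05 = 802.32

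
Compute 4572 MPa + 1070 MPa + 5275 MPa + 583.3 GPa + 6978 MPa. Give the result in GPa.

601.195 GPa

In GPa:
  4572 MPa = 4572 × 10⁻³ GPa = 4.572
  1070 MPa = 1070 × 10⁻³ GPa = 1.07
  5275 MPa = 5275 × 10⁻³ GPa = 5.275
  583.3 GPa → 583.3
  6978 MPa = 6978 × 10⁻³ GPa = 6.978
Sum: 4.572 + 1.07 + 5.275 + 583.3 + 6.978 = 601.195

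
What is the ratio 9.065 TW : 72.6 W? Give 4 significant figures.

(9.065e12) / (72.6) = 0.12486e12

124900000000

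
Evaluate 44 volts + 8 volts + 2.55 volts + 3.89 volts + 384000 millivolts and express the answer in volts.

In volts:
  44 volts → 44
  8 volts → 8
  2.55 volts → 2.55
  3.89 volts → 3.89
  384000 millivolts = 384000 × 10⁻³ volts = 384
Sum: 44 + 8 + 2.55 + 3.89 + 384 = 442.44

442.44 volts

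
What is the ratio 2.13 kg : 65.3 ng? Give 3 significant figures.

32600000000

(2.13 × 10³) / (65.3 × 10⁻⁹) = 0.03262 × 10¹²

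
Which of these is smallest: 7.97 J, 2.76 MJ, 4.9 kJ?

7.97 J = 7.97 J
2.76 MJ = 2760000 J
4.9 kJ = 4900 J

7.97 J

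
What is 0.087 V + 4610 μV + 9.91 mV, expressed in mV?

In mV:
  0.087 V = 0.087e3 mV = 87
  4610 μV = 4610e-3 mV = 4.61
  9.91 mV → 9.91
Sum: 87 + 4.61 + 9.91 = 101.52

101.52 mV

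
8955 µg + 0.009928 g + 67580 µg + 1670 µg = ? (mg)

88.133 mg

In mg:
  8955 µg = 8955e-3 mg = 8.955
  0.009928 g = 0.009928e3 mg = 9.928
  67580 µg = 67580e-3 mg = 67.58
  1670 µg = 1670e-3 mg = 1.67
Sum: 8.955 + 9.928 + 67.58 + 1.67 = 88.133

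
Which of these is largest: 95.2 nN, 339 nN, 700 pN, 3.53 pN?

339 nN

95.2 nN = 0.0000000952 N
339 nN = 0.000000339 N
700 pN = 0.0000000007 N
3.53 pN = 0.00000000000353 N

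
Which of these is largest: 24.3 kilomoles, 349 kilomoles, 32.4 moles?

24.3 kilomoles = 24300 moles
349 kilomoles = 349000 moles
32.4 moles = 32.4 moles

349 kilomoles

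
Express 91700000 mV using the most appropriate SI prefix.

91.7 kV

= 91.7e3 V; 1e3 is kilo.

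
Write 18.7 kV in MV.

0.0187 MV

kilo = 10^3, mega = 10^6; factor is 10^-3.
18.7 × 10^-3 = 0.0187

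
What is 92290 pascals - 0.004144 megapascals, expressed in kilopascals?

88.146 kilopascals

In kilopascals:
  92290 pascals = 92290 × 10^-3 kilopascals = 92.29
  0.004144 megapascals = 0.004144 × 10^3 kilopascals = 4.144
Difference: 92.29 - 4.144 = 88.146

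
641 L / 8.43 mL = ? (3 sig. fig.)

76000

(641) / (8.43 × 10^-3) = 76.04 × 10^3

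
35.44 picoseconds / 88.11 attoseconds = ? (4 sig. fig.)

402200

(35.44 × 10⁻¹²) / (88.11 × 10⁻¹⁸) = 0.40222 × 10⁶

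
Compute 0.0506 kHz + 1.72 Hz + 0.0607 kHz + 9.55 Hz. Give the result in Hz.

122.57 Hz

In Hz:
  0.0506 kHz = 0.0506e3 Hz = 50.6
  1.72 Hz → 1.72
  0.0607 kHz = 0.0607e3 Hz = 60.7
  9.55 Hz → 9.55
Sum: 50.6 + 1.72 + 60.7 + 9.55 = 122.57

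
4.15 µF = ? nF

micro = 10⁻⁶, nano = 10⁻⁹; factor is 10³.
4.15 × 10³ = 4150

4150 nF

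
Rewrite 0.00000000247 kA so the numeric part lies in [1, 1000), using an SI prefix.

= 2.47e-6 A; 1e-6 is micro.

2.47 µA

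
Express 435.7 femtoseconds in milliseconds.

0.0000000004357 milliseconds

femto = 1e-15, milli = 1e-3; factor is 1e-12.
435.7 × 1e-12 = 0.0000000004357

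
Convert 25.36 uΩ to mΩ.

0.02536 mΩ

micro = 10⁻⁶, milli = 10⁻³; factor is 10⁻³.
25.36 × 10⁻³ = 0.02536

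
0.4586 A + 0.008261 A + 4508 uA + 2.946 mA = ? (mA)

In mA:
  0.4586 A = 0.4586 × 10^3 mA = 458.6
  0.008261 A = 0.008261 × 10^3 mA = 8.261
  4508 uA = 4508 × 10^-3 mA = 4.508
  2.946 mA → 2.946
Sum: 458.6 + 8.261 + 4.508 + 2.946 = 474.315

474.315 mA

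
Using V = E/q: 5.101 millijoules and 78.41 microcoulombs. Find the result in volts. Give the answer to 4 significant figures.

(5.101 × 10⁻³) / (78.41 × 10⁻⁶) = 0.0650555 × 10³ V

65.06 volts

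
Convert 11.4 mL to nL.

milli = 1e-3, nano = 1e-9; factor is 1e6.
11.4 × 1e6 = 11400000

11400000 nL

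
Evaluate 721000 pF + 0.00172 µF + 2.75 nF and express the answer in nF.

In nF:
  721000 pF = 721000e-3 nF = 721
  0.00172 µF = 0.00172e3 nF = 1.72
  2.75 nF → 2.75
Sum: 721 + 1.72 + 2.75 = 725.47

725.47 nF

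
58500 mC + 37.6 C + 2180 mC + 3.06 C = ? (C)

In C:
  58500 mC = 58500 × 10^-3 C = 58.5
  37.6 C → 37.6
  2180 mC = 2180 × 10^-3 C = 2.18
  3.06 C → 3.06
Sum: 58.5 + 37.6 + 2.18 + 3.06 = 101.34

101.34 C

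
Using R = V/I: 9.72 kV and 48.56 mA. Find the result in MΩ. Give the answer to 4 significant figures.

0.2002 MΩ

(9.72e3) / (48.56e-3) = 0.200165e6 Ω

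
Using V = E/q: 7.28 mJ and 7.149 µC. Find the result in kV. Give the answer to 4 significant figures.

1.018 kV

(7.28 × 10⁻³) / (7.149 × 10⁻⁶) = 1.01832 × 10³ V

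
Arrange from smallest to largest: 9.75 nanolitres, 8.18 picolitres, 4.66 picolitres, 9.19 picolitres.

4.66 picolitres < 8.18 picolitres < 9.19 picolitres < 9.75 nanolitres

9.75 nanolitres = 0.00000000975 litres
8.18 picolitres = 0.00000000000818 litres
4.66 picolitres = 0.00000000000466 litres
9.19 picolitres = 0.00000000000919 litres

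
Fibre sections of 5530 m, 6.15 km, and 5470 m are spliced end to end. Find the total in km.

17.15 km

In km:
  5530 m = 5530 × 10⁻³ km = 5.53
  6.15 km → 6.15
  5470 m = 5470 × 10⁻³ km = 5.47
Sum: 5.53 + 6.15 + 5.47 = 17.15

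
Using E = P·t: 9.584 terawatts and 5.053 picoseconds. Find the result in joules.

9.584 × 10^12 × 5.053 × 10^-12 = 48.427952 J

48.427952 joules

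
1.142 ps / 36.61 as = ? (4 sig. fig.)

31190

(1.142 × 10^-12) / (36.61 × 10^-18) = 0.031194 × 10^6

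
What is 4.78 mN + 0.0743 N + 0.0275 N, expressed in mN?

In mN:
  4.78 mN → 4.78
  0.0743 N = 0.0743 × 10³ mN = 74.3
  0.0275 N = 0.0275 × 10³ mN = 27.5
Sum: 4.78 + 74.3 + 27.5 = 106.58

106.58 mN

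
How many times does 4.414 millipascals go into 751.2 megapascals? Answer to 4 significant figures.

(751.2e6) / (4.414e-3) = 170.19e9

170200000000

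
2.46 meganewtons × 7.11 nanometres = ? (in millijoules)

2.46e6 × 7.11e-9 = 17.4906e-3 J

17.4906 millijoules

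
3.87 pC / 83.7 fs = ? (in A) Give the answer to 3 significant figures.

46.2 A

(3.87e-12) / (83.7e-15) = 0.046237e3 A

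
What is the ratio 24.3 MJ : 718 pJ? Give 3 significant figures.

(24.3 × 10⁶) / (718 × 10⁻¹²) = 0.03384 × 10¹⁸

33800000000000000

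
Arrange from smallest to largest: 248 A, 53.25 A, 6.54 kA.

53.25 A < 248 A < 6.54 kA

248 A = 248 A
53.25 A = 53.25 A
6.54 kA = 6540 A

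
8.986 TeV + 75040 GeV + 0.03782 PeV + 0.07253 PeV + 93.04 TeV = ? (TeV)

287.416 TeV

In TeV:
  8.986 TeV → 8.986
  75040 GeV = 75040 × 10^-3 TeV = 75.04
  0.03782 PeV = 0.03782 × 10^3 TeV = 37.82
  0.07253 PeV = 0.07253 × 10^3 TeV = 72.53
  93.04 TeV → 93.04
Sum: 8.986 + 75.04 + 37.82 + 72.53 + 93.04 = 287.416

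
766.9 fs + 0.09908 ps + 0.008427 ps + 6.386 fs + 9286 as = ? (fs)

890.079 fs

In fs:
  766.9 fs → 766.9
  0.09908 ps = 0.09908 × 10^3 fs = 99.08
  0.008427 ps = 0.008427 × 10^3 fs = 8.427
  6.386 fs → 6.386
  9286 as = 9286 × 10^-3 fs = 9.286
Sum: 766.9 + 99.08 + 8.427 + 6.386 + 9.286 = 890.079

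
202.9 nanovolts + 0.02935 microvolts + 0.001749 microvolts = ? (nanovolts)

In nanovolts:
  202.9 nanovolts → 202.9
  0.02935 microvolts = 0.02935 × 10³ nanovolts = 29.35
  0.001749 microvolts = 0.001749 × 10³ nanovolts = 1.749
Sum: 202.9 + 29.35 + 1.749 = 233.999

233.999 nanovolts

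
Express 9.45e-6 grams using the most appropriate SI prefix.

9.45 micrograms

= 9.45e-6 grams; 1e-6 is micro.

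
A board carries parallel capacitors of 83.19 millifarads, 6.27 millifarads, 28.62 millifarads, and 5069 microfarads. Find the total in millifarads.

123.149 millifarads

In millifarads:
  83.19 millifarads → 83.19
  6.27 millifarads → 6.27
  28.62 millifarads → 28.62
  5069 microfarads = 5069e-3 millifarads = 5.069
Sum: 83.19 + 6.27 + 28.62 + 5.069 = 123.149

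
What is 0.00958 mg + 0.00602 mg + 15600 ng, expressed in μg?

In μg:
  0.00958 mg = 0.00958e3 μg = 9.58
  0.00602 mg = 0.00602e3 μg = 6.02
  15600 ng = 15600e-3 μg = 15.6
Sum: 9.58 + 6.02 + 15.6 = 31.2

31.2 μg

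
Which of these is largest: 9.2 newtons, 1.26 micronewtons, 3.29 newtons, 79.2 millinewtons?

9.2 newtons = 9.2 newtons
1.26 micronewtons = 0.00000126 newtons
3.29 newtons = 3.29 newtons
79.2 millinewtons = 0.0792 newtons

9.2 newtons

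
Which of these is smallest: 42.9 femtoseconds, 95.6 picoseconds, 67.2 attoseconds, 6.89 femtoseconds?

67.2 attoseconds

42.9 femtoseconds = 0.0000000000000429 seconds
95.6 picoseconds = 0.0000000000956 seconds
67.2 attoseconds = 0.0000000000000000672 seconds
6.89 femtoseconds = 0.00000000000000689 seconds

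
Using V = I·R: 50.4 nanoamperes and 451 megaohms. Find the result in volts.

50.4 × 10⁻⁹ × 451 × 10⁶ = 22730.4 × 10⁻³ V

22.7304 volts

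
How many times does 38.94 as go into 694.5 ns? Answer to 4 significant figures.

17840000000

(694.5e-9) / (38.94e-18) = 17.835e9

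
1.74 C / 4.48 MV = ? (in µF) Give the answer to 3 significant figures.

0.388 µF

(1.74) / (4.48 × 10^6) = 0.38839 × 10^-6 F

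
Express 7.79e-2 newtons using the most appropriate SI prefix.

= 77.9e-3 newtons; 1e-3 is milli.

77.9 millinewtons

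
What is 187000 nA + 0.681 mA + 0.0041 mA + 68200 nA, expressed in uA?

940.3 uA

In uA:
  187000 nA = 187000e-3 uA = 187
  0.681 mA = 0.681e3 uA = 681
  0.0041 mA = 0.0041e3 uA = 4.1
  68200 nA = 68200e-3 uA = 68.2
Sum: 187 + 681 + 4.1 + 68.2 = 940.3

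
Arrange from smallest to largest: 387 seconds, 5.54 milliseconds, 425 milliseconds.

387 seconds = 387 seconds
5.54 milliseconds = 0.00554 seconds
425 milliseconds = 0.425 seconds

5.54 milliseconds < 425 milliseconds < 387 seconds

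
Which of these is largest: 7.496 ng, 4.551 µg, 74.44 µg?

7.496 ng = 0.000000007496 g
4.551 µg = 0.000004551 g
74.44 µg = 0.00007444 g

74.44 µg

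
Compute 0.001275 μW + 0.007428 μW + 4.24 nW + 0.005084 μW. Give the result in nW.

In nW:
  0.001275 μW = 0.001275 × 10³ nW = 1.275
  0.007428 μW = 0.007428 × 10³ nW = 7.428
  4.24 nW → 4.24
  0.005084 μW = 0.005084 × 10³ nW = 5.084
Sum: 1.275 + 7.428 + 4.24 + 5.084 = 18.027

18.027 nW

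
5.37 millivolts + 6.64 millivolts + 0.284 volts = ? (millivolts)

296.01 millivolts

In millivolts:
  5.37 millivolts → 5.37
  6.64 millivolts → 6.64
  0.284 volts = 0.284 × 10³ millivolts = 284
Sum: 5.37 + 6.64 + 284 = 296.01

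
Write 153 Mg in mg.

153000000000 mg

mega = 1e6, milli = 1e-3; factor is 1e9.
153 × 1e9 = 153000000000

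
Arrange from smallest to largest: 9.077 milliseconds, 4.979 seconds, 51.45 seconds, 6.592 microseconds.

6.592 microseconds < 9.077 milliseconds < 4.979 seconds < 51.45 seconds

9.077 milliseconds = 0.009077 seconds
4.979 seconds = 4.979 seconds
51.45 seconds = 51.45 seconds
6.592 microseconds = 0.000006592 seconds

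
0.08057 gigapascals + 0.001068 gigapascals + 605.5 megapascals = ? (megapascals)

687.138 megapascals

In megapascals:
  0.08057 gigapascals = 0.08057e3 megapascals = 80.57
  0.001068 gigapascals = 0.001068e3 megapascals = 1.068
  605.5 megapascals → 605.5
Sum: 80.57 + 1.068 + 605.5 = 687.138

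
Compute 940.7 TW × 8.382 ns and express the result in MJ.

7.8849474 MJ

940.7 × 10¹² × 8.382 × 10⁻⁹ = 7884.9474 × 10³ J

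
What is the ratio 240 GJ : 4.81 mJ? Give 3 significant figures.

49900000000000

(240 × 10⁹) / (4.81 × 10⁻³) = 49.9 × 10¹²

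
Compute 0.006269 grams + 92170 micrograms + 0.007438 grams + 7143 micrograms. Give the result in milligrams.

113.02 milligrams

In milligrams:
  0.006269 grams = 0.006269 × 10³ milligrams = 6.269
  92170 micrograms = 92170 × 10⁻³ milligrams = 92.17
  0.007438 grams = 0.007438 × 10³ milligrams = 7.438
  7143 micrograms = 7143 × 10⁻³ milligrams = 7.143
Sum: 6.269 + 92.17 + 7.438 + 7.143 = 113.02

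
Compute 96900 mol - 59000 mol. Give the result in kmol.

In kmol:
  96900 mol = 96900 × 10⁻³ kmol = 96.9
  59000 mol = 59000 × 10⁻³ kmol = 59
Difference: 96.9 - 59 = 37.9

37.9 kmol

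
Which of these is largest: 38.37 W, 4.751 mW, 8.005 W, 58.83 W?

38.37 W = 38.37 W
4.751 mW = 0.004751 W
8.005 W = 8.005 W
58.83 W = 58.83 W

58.83 W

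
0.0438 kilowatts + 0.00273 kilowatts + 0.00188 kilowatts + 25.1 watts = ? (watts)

73.51 watts

In watts:
  0.0438 kilowatts = 0.0438 × 10³ watts = 43.8
  0.00273 kilowatts = 0.00273 × 10³ watts = 2.73
  0.00188 kilowatts = 0.00188 × 10³ watts = 1.88
  25.1 watts → 25.1
Sum: 43.8 + 2.73 + 1.88 + 25.1 = 73.51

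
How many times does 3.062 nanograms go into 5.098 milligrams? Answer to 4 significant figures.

(5.098 × 10⁻³) / (3.062 × 10⁻⁹) = 1.6649 × 10⁶

1665000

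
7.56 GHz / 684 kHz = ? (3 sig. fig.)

11100

(7.56e9) / (684e3) = 0.01105e6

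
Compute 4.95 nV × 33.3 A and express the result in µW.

4.95 × 10^-9 × 33.3 = 164.835 × 10^-9 W

0.164835 µW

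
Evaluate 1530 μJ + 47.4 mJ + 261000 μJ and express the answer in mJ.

In mJ:
  1530 μJ = 1530 × 10⁻³ mJ = 1.53
  47.4 mJ → 47.4
  261000 μJ = 261000 × 10⁻³ mJ = 261
Sum: 1.53 + 47.4 + 261 = 309.93

309.93 mJ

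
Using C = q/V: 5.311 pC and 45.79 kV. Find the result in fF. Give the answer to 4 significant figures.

0.1160 fF

(5.311 × 10⁻¹²) / (45.79 × 10³) = 0.115986 × 10⁻¹⁵ F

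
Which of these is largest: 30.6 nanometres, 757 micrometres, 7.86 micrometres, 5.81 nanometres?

30.6 nanometres = 0.0000000306 metres
757 micrometres = 0.000757 metres
7.86 micrometres = 0.00000786 metres
5.81 nanometres = 0.00000000581 metres

757 micrometres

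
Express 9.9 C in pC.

9900000000000 pC

(no prefix) = 1e0, pico = 1e-12; factor is 1e12.
9.9 × 1e12 = 9900000000000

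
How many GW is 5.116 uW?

0.000000000000005116 GW

micro = 10⁻⁶, giga = 10⁹; factor is 10⁻¹⁵.
5.116 × 10⁻¹⁵ = 0.000000000000005116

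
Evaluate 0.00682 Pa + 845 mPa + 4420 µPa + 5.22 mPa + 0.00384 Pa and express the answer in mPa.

865.3 mPa

In mPa:
  0.00682 Pa = 0.00682 × 10^3 mPa = 6.82
  845 mPa → 845
  4420 µPa = 4420 × 10^-3 mPa = 4.42
  5.22 mPa → 5.22
  0.00384 Pa = 0.00384 × 10^3 mPa = 3.84
Sum: 6.82 + 845 + 4.42 + 5.22 + 3.84 = 865.3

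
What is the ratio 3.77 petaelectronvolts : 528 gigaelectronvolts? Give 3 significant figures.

7140

(3.77e15) / (528e9) = 0.00714e6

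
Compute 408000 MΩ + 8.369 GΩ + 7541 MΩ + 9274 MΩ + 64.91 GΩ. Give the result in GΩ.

498.094 GΩ

In GΩ:
  408000 MΩ = 408000e-3 GΩ = 408
  8.369 GΩ → 8.369
  7541 MΩ = 7541e-3 GΩ = 7.541
  9274 MΩ = 9274e-3 GΩ = 9.274
  64.91 GΩ → 64.91
Sum: 408 + 8.369 + 7.541 + 9.274 + 64.91 = 498.094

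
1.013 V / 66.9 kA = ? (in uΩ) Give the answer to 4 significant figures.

(1.013) / (66.9 × 10³) = 0.015142 × 10⁻³ Ω

15.14 uΩ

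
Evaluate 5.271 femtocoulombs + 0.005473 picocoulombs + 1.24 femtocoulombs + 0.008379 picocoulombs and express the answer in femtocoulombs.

In femtocoulombs:
  5.271 femtocoulombs → 5.271
  0.005473 picocoulombs = 0.005473 × 10^3 femtocoulombs = 5.473
  1.24 femtocoulombs → 1.24
  0.008379 picocoulombs = 0.008379 × 10^3 femtocoulombs = 8.379
Sum: 5.271 + 5.473 + 1.24 + 8.379 = 20.363

20.363 femtocoulombs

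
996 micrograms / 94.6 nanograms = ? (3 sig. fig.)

(996 × 10^-6) / (94.6 × 10^-9) = 10.53 × 10^3

10500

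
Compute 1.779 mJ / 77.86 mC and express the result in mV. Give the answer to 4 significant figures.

(1.779 × 10^-3) / (77.86 × 10^-3) = 0.0228487 V

22.85 mV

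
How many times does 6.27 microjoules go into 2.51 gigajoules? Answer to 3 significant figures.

400000000000000

(2.51 × 10⁹) / (6.27 × 10⁻⁶) = 0.4003 × 10¹⁵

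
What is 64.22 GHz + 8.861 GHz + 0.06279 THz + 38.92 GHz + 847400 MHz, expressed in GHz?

1022.191 GHz

In GHz:
  64.22 GHz → 64.22
  8.861 GHz → 8.861
  0.06279 THz = 0.06279 × 10³ GHz = 62.79
  38.92 GHz → 38.92
  847400 MHz = 847400 × 10⁻³ GHz = 847.4
Sum: 64.22 + 8.861 + 62.79 + 38.92 + 847.4 = 1022.191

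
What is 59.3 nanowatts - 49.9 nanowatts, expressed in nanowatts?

In nanowatts:
  59.3 nanowatts → 59.3
  49.9 nanowatts → 49.9
Difference: 59.3 - 49.9 = 9.4

9.4 nanowatts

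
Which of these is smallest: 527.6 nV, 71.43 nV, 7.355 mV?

71.43 nV

527.6 nV = 0.0000005276 V
71.43 nV = 0.00000007143 V
7.355 mV = 0.007355 V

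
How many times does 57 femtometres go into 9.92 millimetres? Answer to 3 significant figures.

(9.92 × 10⁻³) / (57 × 10⁻¹⁵) = 0.174 × 10¹²

174000000000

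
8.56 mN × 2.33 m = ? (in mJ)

8.56e-3 × 2.33 = 19.9448e-3 J

19.9448 mJ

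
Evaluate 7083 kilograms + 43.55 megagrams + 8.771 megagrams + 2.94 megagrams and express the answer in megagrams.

62.344 megagrams

In megagrams:
  7083 kilograms = 7083 × 10^-3 megagrams = 7.083
  43.55 megagrams → 43.55
  8.771 megagrams → 8.771
  2.94 megagrams → 2.94
Sum: 7.083 + 43.55 + 8.771 + 2.94 = 62.344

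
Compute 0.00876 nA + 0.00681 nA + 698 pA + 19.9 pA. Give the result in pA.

733.47 pA

In pA:
  0.00876 nA = 0.00876e3 pA = 8.76
  0.00681 nA = 0.00681e3 pA = 6.81
  698 pA → 698
  19.9 pA → 19.9
Sum: 8.76 + 6.81 + 698 + 19.9 = 733.47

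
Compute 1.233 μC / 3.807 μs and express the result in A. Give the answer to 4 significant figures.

0.3239 A

(1.233 × 10^-6) / (3.807 × 10^-6) = 0.323877 A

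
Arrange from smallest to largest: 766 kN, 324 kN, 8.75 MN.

324 kN < 766 kN < 8.75 MN

766 kN = 766000 N
324 kN = 324000 N
8.75 MN = 8750000 N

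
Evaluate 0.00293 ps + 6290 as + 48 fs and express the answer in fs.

57.22 fs

In fs:
  0.00293 ps = 0.00293 × 10^3 fs = 2.93
  6290 as = 6290 × 10^-3 fs = 6.29
  48 fs → 48
Sum: 2.93 + 6.29 + 48 = 57.22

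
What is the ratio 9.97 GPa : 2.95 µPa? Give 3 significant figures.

(9.97e9) / (2.95e-6) = 3.38e15

3380000000000000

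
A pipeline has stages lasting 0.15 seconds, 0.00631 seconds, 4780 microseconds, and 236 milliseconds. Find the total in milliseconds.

In milliseconds:
  0.15 seconds = 0.15 × 10^3 milliseconds = 150
  0.00631 seconds = 0.00631 × 10^3 milliseconds = 6.31
  4780 microseconds = 4780 × 10^-3 milliseconds = 4.78
  236 milliseconds → 236
Sum: 150 + 6.31 + 4.78 + 236 = 397.09

397.09 milliseconds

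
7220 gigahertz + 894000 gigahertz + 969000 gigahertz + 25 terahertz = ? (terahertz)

1895.22 terahertz

In terahertz:
  7220 gigahertz = 7220e-3 terahertz = 7.22
  894000 gigahertz = 894000e-3 terahertz = 894
  969000 gigahertz = 969000e-3 terahertz = 969
  25 terahertz → 25
Sum: 7.22 + 894 + 969 + 25 = 1895.22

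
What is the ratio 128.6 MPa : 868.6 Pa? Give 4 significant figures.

(128.6e6) / (868.6) = 0.14805e6

148100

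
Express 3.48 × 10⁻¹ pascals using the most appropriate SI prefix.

348 millipascals

= 348 × 10⁻³ pascals; 10⁻³ is milli.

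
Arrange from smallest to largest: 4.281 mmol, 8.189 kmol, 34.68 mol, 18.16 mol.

4.281 mmol = 0.004281 mol
8.189 kmol = 8189 mol
34.68 mol = 34.68 mol
18.16 mol = 18.16 mol

4.281 mmol < 18.16 mol < 34.68 mol < 8.189 kmol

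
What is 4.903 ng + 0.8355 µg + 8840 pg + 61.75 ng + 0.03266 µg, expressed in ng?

In ng:
  4.903 ng → 4.903
  0.8355 µg = 0.8355 × 10^3 ng = 835.5
  8840 pg = 8840 × 10^-3 ng = 8.84
  61.75 ng → 61.75
  0.03266 µg = 0.03266 × 10^3 ng = 32.66
Sum: 4.903 + 835.5 + 8.84 + 61.75 + 32.66 = 943.653

943.653 ng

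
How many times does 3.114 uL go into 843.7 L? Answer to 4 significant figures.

(843.7) / (3.114e-6) = 270.94e6

270900000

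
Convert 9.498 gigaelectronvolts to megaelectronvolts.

9498 megaelectronvolts

giga = 10⁹, mega = 10⁶; factor is 10³.
9.498 × 10³ = 9498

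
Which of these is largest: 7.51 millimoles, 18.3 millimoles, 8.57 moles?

8.57 moles

7.51 millimoles = 0.00751 moles
18.3 millimoles = 0.0183 moles
8.57 moles = 8.57 moles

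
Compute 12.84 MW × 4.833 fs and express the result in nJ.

12.84 × 10^6 × 4.833 × 10^-15 = 62.05572 × 10^-9 J

62.05572 nJ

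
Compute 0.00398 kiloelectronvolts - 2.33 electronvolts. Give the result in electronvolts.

In electronvolts:
  0.00398 kiloelectronvolts = 0.00398 × 10³ electronvolts = 3.98
  2.33 electronvolts → 2.33
Difference: 3.98 - 2.33 = 1.65

1.65 electronvolts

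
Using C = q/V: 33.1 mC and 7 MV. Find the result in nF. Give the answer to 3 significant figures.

4.73 nF

(33.1 × 10⁻³) / (7 × 10⁶) = 4.7286 × 10⁻⁹ F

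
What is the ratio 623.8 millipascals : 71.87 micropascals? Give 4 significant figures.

(623.8 × 10^-3) / (71.87 × 10^-6) = 8.6796 × 10^3

8680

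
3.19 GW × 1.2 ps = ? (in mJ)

3.19e9 × 1.2e-12 = 3.828e-3 J

3.828 mJ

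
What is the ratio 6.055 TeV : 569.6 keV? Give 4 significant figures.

(6.055e12) / (569.6e3) = 0.01063e9

10630000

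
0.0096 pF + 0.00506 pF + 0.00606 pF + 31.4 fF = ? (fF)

52.12 fF

In fF:
  0.0096 pF = 0.0096e3 fF = 9.6
  0.00506 pF = 0.00506e3 fF = 5.06
  0.00606 pF = 0.00606e3 fF = 6.06
  31.4 fF → 31.4
Sum: 9.6 + 5.06 + 6.06 + 31.4 = 52.12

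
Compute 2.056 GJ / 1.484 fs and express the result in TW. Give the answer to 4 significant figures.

(2.056 × 10^9) / (1.484 × 10^-15) = 1.38544 × 10^24 W

1385000000000 TW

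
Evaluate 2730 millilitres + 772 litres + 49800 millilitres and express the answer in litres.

824.53 litres

In litres:
  2730 millilitres = 2730e-3 litres = 2.73
  772 litres → 772
  49800 millilitres = 49800e-3 litres = 49.8
Sum: 2.73 + 772 + 49.8 = 824.53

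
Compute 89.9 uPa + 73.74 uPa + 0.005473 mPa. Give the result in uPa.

169.113 uPa

In uPa:
  89.9 uPa → 89.9
  73.74 uPa → 73.74
  0.005473 mPa = 0.005473e3 uPa = 5.473
Sum: 89.9 + 73.74 + 5.473 = 169.113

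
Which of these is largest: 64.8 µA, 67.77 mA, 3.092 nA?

64.8 µA = 0.0000648 A
67.77 mA = 0.06777 A
3.092 nA = 0.000000003092 A

67.77 mA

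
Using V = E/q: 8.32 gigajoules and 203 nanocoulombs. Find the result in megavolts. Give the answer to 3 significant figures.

41000000000 megavolts

(8.32 × 10^9) / (203 × 10^-9) = 0.040985 × 10^18 V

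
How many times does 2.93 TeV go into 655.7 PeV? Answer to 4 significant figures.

223800

(655.7 × 10^15) / (2.93 × 10^12) = 223.79 × 10^3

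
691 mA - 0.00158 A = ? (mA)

689.42 mA

In mA:
  691 mA → 691
  0.00158 A = 0.00158 × 10^3 mA = 1.58
Difference: 691 - 1.58 = 689.42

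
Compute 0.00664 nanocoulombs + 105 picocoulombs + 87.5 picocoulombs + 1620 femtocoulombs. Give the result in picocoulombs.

In picocoulombs:
  0.00664 nanocoulombs = 0.00664e3 picocoulombs = 6.64
  105 picocoulombs → 105
  87.5 picocoulombs → 87.5
  1620 femtocoulombs = 1620e-3 picocoulombs = 1.62
Sum: 6.64 + 105 + 87.5 + 1.62 = 200.76

200.76 picocoulombs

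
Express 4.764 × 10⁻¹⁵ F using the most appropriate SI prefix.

= 4.764 × 10⁻¹⁵ F; 10⁻¹⁵ is femto.

4.764 fF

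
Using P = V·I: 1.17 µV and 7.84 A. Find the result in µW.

9.1728 µW

1.17e-6 × 7.84 = 9.1728e-6 W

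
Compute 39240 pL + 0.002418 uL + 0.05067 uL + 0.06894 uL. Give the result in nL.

161.268 nL

In nL:
  39240 pL = 39240 × 10⁻³ nL = 39.24
  0.002418 uL = 0.002418 × 10³ nL = 2.418
  0.05067 uL = 0.05067 × 10³ nL = 50.67
  0.06894 uL = 0.06894 × 10³ nL = 68.94
Sum: 39.24 + 2.418 + 50.67 + 68.94 = 161.268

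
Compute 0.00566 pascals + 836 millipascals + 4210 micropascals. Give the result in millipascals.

845.87 millipascals

In millipascals:
  0.00566 pascals = 0.00566 × 10^3 millipascals = 5.66
  836 millipascals → 836
  4210 micropascals = 4210 × 10^-3 millipascals = 4.21
Sum: 5.66 + 836 + 4.21 = 845.87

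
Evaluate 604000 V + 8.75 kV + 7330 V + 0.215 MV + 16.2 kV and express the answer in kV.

851.28 kV

In kV:
  604000 V = 604000 × 10^-3 kV = 604
  8.75 kV → 8.75
  7330 V = 7330 × 10^-3 kV = 7.33
  0.215 MV = 0.215 × 10^3 kV = 215
  16.2 kV → 16.2
Sum: 604 + 8.75 + 7.33 + 215 + 16.2 = 851.28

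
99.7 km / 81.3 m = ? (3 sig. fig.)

1230

(99.7e3) / (81.3) = 1.226e3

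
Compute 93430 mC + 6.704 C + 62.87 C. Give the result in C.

163.004 C

In C:
  93430 mC = 93430e-3 C = 93.43
  6.704 C → 6.704
  62.87 C → 62.87
Sum: 93.43 + 6.704 + 62.87 = 163.004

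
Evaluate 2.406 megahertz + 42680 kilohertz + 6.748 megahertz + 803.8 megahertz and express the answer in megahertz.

855.634 megahertz

In megahertz:
  2.406 megahertz → 2.406
  42680 kilohertz = 42680e-3 megahertz = 42.68
  6.748 megahertz → 6.748
  803.8 megahertz → 803.8
Sum: 2.406 + 42.68 + 6.748 + 803.8 = 855.634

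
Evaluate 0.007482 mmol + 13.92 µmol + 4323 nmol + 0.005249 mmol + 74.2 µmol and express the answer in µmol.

In µmol:
  0.007482 mmol = 0.007482 × 10^3 µmol = 7.482
  13.92 µmol → 13.92
  4323 nmol = 4323 × 10^-3 µmol = 4.323
  0.005249 mmol = 0.005249 × 10^3 µmol = 5.249
  74.2 µmol → 74.2
Sum: 7.482 + 13.92 + 4.323 + 5.249 + 74.2 = 105.174

105.174 µmol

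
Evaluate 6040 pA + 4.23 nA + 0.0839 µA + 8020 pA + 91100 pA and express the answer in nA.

193.29 nA

In nA:
  6040 pA = 6040 × 10⁻³ nA = 6.04
  4.23 nA → 4.23
  0.0839 µA = 0.0839 × 10³ nA = 83.9
  8020 pA = 8020 × 10⁻³ nA = 8.02
  91100 pA = 91100 × 10⁻³ nA = 91.1
Sum: 6.04 + 4.23 + 83.9 + 8.02 + 91.1 = 193.29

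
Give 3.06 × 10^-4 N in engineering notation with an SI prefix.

= 306 × 10^-6 N; 10^-6 is micro.

306 uN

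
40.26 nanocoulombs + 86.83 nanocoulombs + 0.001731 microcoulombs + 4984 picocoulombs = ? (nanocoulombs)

133.805 nanocoulombs

In nanocoulombs:
  40.26 nanocoulombs → 40.26
  86.83 nanocoulombs → 86.83
  0.001731 microcoulombs = 0.001731 × 10^3 nanocoulombs = 1.731
  4984 picocoulombs = 4984 × 10^-3 nanocoulombs = 4.984
Sum: 40.26 + 86.83 + 1.731 + 4.984 = 133.805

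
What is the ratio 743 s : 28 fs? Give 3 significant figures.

(743) / (28e-15) = 26.54e15

26500000000000000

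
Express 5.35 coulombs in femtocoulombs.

(no prefix) = 1e0, femto = 1e-15; factor is 1e15.
5.35 × 1e15 = 5350000000000000

5350000000000000 femtocoulombs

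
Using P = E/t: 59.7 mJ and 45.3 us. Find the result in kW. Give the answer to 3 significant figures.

(59.7 × 10⁻³) / (45.3 × 10⁻⁶) = 1.3179 × 10³ W

1.32 kW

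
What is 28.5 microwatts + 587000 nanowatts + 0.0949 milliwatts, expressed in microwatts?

710.4 microwatts

In microwatts:
  28.5 microwatts → 28.5
  587000 nanowatts = 587000e-3 microwatts = 587
  0.0949 milliwatts = 0.0949e3 microwatts = 94.9
Sum: 28.5 + 587 + 94.9 = 710.4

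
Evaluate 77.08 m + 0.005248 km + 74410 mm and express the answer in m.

156.738 m

In m:
  77.08 m → 77.08
  0.005248 km = 0.005248 × 10³ m = 5.248
  74410 mm = 74410 × 10⁻³ m = 74.41
Sum: 77.08 + 5.248 + 74.41 = 156.738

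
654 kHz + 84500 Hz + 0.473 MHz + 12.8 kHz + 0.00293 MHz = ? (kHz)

1227.23 kHz

In kHz:
  654 kHz → 654
  84500 Hz = 84500 × 10⁻³ kHz = 84.5
  0.473 MHz = 0.473 × 10³ kHz = 473
  12.8 kHz → 12.8
  0.00293 MHz = 0.00293 × 10³ kHz = 2.93
Sum: 654 + 84.5 + 473 + 12.8 + 2.93 = 1227.23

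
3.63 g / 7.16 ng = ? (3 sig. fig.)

(3.63) / (7.16 × 10^-9) = 0.507 × 10^9

507000000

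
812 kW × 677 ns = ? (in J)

0.549724 J

812e3 × 677e-9 = 549724e-6 J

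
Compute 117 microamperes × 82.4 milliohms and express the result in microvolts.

117e-6 × 82.4e-3 = 9640.8e-9 V

9.6408 microvolts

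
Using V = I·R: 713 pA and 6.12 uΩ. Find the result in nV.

0.00000436356 nV

713 × 10^-12 × 6.12 × 10^-6 = 4363.56 × 10^-18 V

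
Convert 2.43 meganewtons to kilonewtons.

mega = 1e6, kilo = 1e3; factor is 1e3.
2.43 × 1e3 = 2430

2430 kilonewtons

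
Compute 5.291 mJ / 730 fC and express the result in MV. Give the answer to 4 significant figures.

7248 MV

(5.291 × 10⁻³) / (730 × 10⁻¹⁵) = 0.00724795 × 10¹² V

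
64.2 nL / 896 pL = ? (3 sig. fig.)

71.7

(64.2e-9) / (896e-12) = 0.07165e3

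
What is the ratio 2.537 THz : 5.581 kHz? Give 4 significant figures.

454600000

(2.537e12) / (5.581e3) = 0.45458e9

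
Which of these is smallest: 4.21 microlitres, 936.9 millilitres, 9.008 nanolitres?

9.008 nanolitres

4.21 microlitres = 0.00000421 litres
936.9 millilitres = 0.9369 litres
9.008 nanolitres = 0.000000009008 litres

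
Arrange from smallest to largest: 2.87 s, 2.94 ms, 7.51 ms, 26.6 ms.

2.87 s = 2.87 s
2.94 ms = 0.00294 s
7.51 ms = 0.00751 s
26.6 ms = 0.0266 s

2.94 ms < 7.51 ms < 26.6 ms < 2.87 s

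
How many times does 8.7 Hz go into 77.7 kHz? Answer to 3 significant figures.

8930

(77.7 × 10^3) / (8.7) = 8.931 × 10^3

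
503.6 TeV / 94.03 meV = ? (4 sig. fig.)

5356000000000000

(503.6e12) / (94.03e-3) = 5.3557e15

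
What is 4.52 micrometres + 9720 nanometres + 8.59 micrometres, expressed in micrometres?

22.83 micrometres

In micrometres:
  4.52 micrometres → 4.52
  9720 nanometres = 9720e-3 micrometres = 9.72
  8.59 micrometres → 8.59
Sum: 4.52 + 9.72 + 8.59 = 22.83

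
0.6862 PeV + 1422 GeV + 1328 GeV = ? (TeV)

688.95 TeV

In TeV:
  0.6862 PeV = 0.6862 × 10³ TeV = 686.2
  1422 GeV = 1422 × 10⁻³ TeV = 1.422
  1328 GeV = 1328 × 10⁻³ TeV = 1.328
Sum: 686.2 + 1.422 + 1.328 = 688.95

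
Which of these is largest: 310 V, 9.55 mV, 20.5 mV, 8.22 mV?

310 V = 310 V
9.55 mV = 0.00955 V
20.5 mV = 0.0205 V
8.22 mV = 0.00822 V

310 V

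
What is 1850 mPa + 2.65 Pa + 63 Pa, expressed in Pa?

67.5 Pa

In Pa:
  1850 mPa = 1850e-3 Pa = 1.85
  2.65 Pa → 2.65
  63 Pa → 63
Sum: 1.85 + 2.65 + 63 = 67.5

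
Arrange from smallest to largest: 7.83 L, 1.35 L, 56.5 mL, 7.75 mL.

7.75 mL < 56.5 mL < 1.35 L < 7.83 L

7.83 L = 7.83 L
1.35 L = 1.35 L
56.5 mL = 0.0565 L
7.75 mL = 0.00775 L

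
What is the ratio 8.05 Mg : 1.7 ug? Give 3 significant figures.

(8.05e6) / (1.7e-6) = 4.735e12

4740000000000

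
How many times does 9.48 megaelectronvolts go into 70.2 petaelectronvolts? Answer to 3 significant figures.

(70.2 × 10^15) / (9.48 × 10^6) = 7.405 × 10^9

7410000000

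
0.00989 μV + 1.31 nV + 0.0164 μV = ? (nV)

27.6 nV

In nV:
  0.00989 μV = 0.00989 × 10³ nV = 9.89
  1.31 nV → 1.31
  0.0164 μV = 0.0164 × 10³ nV = 16.4
Sum: 9.89 + 1.31 + 16.4 = 27.6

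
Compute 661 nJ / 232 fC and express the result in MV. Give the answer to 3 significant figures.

(661e-9) / (232e-15) = 2.8491e6 V

2.85 MV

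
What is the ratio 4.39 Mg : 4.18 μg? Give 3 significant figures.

(4.39 × 10^6) / (4.18 × 10^-6) = 1.05 × 10^12

1050000000000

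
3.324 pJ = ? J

pico = 1e-12, (no prefix) = 1e0; factor is 1e-12.
3.324 × 1e-12 = 0.000000000003324

0.000000000003324 J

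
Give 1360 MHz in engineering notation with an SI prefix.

= 1.36e9 Hz; 1e9 is giga.

1.36 GHz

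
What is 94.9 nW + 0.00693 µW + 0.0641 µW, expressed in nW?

In nW:
  94.9 nW → 94.9
  0.00693 µW = 0.00693 × 10³ nW = 6.93
  0.0641 µW = 0.0641 × 10³ nW = 64.1
Sum: 94.9 + 6.93 + 64.1 = 165.93

165.93 nW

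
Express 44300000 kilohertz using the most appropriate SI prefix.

44.3 gigahertz

= 44.3e9 hertz; 1e9 is giga.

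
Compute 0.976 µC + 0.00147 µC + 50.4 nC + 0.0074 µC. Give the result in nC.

1035.27 nC

In nC:
  0.976 µC = 0.976 × 10^3 nC = 976
  0.00147 µC = 0.00147 × 10^3 nC = 1.47
  50.4 nC → 50.4
  0.0074 µC = 0.0074 × 10^3 nC = 7.4
Sum: 976 + 1.47 + 50.4 + 7.4 = 1035.27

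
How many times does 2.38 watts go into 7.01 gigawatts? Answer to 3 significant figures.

(7.01 × 10⁹) / (2.38) = 2.945 × 10⁹

2950000000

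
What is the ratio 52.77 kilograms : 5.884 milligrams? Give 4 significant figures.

(52.77 × 10³) / (5.884 × 10⁻³) = 8.9684 × 10⁶

8968000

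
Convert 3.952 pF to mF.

pico = 1e-12, milli = 1e-3; factor is 1e-9.
3.952 × 1e-9 = 0.000000003952

0.000000003952 mF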